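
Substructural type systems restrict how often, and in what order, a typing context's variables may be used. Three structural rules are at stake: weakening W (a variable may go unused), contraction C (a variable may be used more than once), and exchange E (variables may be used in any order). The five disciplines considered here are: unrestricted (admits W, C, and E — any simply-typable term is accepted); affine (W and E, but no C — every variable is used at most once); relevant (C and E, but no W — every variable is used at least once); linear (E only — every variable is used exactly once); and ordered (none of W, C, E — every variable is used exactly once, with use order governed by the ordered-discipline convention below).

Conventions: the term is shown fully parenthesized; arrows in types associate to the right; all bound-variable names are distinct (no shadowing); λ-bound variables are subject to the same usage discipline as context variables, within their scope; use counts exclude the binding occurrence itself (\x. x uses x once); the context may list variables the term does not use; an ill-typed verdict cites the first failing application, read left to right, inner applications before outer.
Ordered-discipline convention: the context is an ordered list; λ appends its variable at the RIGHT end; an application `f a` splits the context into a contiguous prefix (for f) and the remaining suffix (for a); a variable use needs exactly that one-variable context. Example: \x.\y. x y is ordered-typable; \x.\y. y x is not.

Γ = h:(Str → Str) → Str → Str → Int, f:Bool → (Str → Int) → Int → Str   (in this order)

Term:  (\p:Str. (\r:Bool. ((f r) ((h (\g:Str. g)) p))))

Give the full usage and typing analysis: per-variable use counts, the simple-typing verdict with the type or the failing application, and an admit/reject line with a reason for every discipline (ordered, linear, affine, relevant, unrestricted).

variable uses: h: 1; f: 1; p (bound): 1; r (bound): 1; g (bound): 1
uses in reading order: f, r, h, g, p
typing: the term checks, with type Str → Bool → Int → Str
ordered ✗ (no contiguous prefix/suffix split fits f, r, h, g, p)
linear ✓ (exactly-once usage across h, f, p, r, g)
affine ✓ (none of h, f, p, r, g used more than once)
relevant ✓ (every one of h, f, p, r, g appears)
unrestricted ✓ (type-checks (Str → Bool → Int → Str) and nothing is barred)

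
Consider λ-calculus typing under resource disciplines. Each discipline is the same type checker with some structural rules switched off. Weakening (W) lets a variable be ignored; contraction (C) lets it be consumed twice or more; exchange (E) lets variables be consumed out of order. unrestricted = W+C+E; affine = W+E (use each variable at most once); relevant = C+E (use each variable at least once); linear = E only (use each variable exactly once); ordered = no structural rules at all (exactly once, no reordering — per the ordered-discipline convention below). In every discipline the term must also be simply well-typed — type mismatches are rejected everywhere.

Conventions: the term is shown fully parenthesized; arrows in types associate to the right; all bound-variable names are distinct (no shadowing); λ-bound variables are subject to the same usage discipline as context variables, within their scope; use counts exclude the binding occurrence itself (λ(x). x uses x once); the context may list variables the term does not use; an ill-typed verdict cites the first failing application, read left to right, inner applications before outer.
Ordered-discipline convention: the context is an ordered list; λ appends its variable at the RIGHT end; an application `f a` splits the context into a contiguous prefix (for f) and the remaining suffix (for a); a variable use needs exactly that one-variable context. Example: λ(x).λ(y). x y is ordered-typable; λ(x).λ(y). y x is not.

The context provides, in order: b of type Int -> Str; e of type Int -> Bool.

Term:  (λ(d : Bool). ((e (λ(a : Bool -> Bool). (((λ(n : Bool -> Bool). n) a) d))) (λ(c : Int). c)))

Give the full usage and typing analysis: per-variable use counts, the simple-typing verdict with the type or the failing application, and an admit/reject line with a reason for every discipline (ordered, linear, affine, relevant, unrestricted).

variable uses: b: 0×, e: 1×, d (λ-bound): 1×, a (λ-bound): 1×, n (λ-bound): 1×, c (λ-bound): 1×
use order (left to right): e, n, a, d, c
typing: ill-typed: a function awaiting Int gets (Bool -> Bool) -> Bool
ordered: ✗ — fails simple typing
linear: ✗ — a type mismatch blocks all five
affine: ✗ — the type mismatch rejects it
relevant: ✗ — not simply typable
unrestricted: ✗ — fails simple typing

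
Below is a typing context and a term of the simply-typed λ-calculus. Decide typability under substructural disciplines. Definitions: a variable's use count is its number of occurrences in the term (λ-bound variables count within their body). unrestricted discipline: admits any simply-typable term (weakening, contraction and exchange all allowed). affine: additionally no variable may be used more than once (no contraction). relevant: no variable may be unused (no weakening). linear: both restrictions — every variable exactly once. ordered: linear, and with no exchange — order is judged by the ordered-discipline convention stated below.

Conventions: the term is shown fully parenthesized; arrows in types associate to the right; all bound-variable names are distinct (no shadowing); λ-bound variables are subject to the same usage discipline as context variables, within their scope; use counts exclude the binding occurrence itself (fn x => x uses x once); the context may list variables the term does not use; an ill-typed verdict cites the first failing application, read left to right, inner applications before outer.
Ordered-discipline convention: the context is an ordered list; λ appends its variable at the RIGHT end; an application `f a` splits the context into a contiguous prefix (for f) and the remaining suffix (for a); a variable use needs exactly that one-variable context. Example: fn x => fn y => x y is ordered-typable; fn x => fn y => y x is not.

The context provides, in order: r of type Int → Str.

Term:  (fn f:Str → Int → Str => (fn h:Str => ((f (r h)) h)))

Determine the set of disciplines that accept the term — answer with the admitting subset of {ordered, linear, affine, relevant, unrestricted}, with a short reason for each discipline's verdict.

admitted in: none
use counts: r: 1; f (bound): 1; h (bound): 2
order of uses: f, r, h, h
typing: ill-typed: an application expects Int but receives Str
ordered: ✗ — the type mismatch rejects it
linear: ✗ — not simply typable
affine: ✗ — fails simple typing
relevant: ✗ — a type mismatch blocks all five
unrestricted: ✗ — the type mismatch rejects it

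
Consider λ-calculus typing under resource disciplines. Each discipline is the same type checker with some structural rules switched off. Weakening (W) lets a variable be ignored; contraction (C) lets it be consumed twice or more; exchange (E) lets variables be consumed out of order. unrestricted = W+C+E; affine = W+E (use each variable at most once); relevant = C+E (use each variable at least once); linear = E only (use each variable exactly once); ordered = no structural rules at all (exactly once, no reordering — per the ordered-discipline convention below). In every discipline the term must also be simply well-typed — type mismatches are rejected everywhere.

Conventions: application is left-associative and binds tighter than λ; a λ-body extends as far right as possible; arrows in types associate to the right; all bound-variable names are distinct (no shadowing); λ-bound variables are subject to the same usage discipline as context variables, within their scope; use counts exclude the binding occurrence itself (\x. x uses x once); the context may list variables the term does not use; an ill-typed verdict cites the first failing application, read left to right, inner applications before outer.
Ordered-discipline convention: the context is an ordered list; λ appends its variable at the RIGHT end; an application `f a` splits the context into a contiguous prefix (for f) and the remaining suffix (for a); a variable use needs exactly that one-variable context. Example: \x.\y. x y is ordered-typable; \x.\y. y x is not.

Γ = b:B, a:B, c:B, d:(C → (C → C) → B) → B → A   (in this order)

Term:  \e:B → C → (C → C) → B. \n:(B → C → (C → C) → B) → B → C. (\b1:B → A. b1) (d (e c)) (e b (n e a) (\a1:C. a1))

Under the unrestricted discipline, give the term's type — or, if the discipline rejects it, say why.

term : (B → C → (C → C) → B) → ((B → C → (C → C) → B) → B → C) → A
counts: b=1, a=1, c=1, d=1, e [bound]=3, n [bound]=1, b1 [bound]=1, a1 [bound]=1
left-to-right use order: b1, d, e, c, e, b, n, e, a, a1
typing: well-typed at (B → C → (C → C) → B) → ((B → C → (C → C) → B) → B → C) → A
summary: ordered ✗; linear ✗; affine ✗; relevant ✓; unrestricted ✓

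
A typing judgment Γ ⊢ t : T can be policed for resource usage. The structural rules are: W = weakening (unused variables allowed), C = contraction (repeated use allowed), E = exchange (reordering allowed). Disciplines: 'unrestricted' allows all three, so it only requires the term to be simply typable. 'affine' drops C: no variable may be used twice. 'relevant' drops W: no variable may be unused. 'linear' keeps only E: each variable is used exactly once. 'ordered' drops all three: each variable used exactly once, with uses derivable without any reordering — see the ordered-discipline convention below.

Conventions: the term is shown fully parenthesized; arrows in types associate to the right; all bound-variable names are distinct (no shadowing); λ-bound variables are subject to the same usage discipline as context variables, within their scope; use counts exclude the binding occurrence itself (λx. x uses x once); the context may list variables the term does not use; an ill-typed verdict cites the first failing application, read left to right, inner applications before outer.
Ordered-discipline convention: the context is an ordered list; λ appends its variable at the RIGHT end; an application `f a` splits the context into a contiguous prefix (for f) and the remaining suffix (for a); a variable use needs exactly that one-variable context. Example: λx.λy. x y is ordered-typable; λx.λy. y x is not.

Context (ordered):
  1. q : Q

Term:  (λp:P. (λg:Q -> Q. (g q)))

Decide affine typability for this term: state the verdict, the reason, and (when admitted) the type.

yes — no duplicate uses among q, p, g; term : P -> (Q -> Q) -> Q
usage: q: 1×, p (λ-bound): 0×, g (λ-bound): 1×
use order (left to right): g, q
typing: the term checks, with type P -> (Q -> Q) -> Q
summary: ordered ✗, linear ✗, affine ✓, relevant ✗, unrestricted ✓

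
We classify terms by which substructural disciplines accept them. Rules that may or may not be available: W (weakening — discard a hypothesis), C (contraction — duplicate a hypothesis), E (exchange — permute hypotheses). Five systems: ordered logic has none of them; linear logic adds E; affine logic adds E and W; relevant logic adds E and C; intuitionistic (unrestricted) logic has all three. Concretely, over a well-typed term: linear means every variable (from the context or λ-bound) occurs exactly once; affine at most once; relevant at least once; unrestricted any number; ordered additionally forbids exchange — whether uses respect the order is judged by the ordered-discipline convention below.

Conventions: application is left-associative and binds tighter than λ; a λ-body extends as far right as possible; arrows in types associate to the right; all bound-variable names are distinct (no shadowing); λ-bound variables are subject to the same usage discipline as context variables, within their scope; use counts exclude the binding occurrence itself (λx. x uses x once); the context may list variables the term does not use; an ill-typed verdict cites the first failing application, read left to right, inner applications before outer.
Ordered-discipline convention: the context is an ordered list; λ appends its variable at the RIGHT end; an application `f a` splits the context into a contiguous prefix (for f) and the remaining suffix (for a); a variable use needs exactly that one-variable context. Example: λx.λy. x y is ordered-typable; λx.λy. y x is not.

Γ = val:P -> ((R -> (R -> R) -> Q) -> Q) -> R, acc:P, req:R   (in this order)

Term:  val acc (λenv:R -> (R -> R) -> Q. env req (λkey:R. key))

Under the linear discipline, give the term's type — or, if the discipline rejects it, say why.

term : R
use counts: val: 1, acc: 1, req: 1, env [bound]: 1, key [bound]: 1
use order (left to right): val, acc, env, req, key
typing: the term checks, with type R
across the five disciplines: ordered ✗; linear ✓; affine ✓; relevant ✓; unrestricted ✓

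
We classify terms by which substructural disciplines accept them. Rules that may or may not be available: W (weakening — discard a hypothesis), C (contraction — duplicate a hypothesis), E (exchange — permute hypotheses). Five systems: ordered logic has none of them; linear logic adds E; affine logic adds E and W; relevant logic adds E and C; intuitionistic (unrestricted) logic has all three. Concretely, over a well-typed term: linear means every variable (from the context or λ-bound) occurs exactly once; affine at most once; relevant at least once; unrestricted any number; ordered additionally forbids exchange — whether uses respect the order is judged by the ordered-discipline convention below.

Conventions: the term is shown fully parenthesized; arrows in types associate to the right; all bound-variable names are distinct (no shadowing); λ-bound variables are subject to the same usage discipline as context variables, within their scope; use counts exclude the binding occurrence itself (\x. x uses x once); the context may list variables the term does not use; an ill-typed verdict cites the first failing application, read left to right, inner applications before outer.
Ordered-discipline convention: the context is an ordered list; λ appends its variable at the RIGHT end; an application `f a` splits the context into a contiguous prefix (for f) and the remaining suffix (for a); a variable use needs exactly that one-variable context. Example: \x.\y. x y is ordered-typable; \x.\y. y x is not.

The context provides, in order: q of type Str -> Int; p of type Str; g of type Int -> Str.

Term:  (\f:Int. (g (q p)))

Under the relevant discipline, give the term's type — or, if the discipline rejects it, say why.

not well-typed under relevant — f left unused
use counts: q=1; p=1; g=1; f (bound)=0
use order (left to right): g, q, p
typing: ✓ — Int -> Str
across the five disciplines: ordered ✗, linear ✗, affine ✓, relevant ✗, unrestricted ✓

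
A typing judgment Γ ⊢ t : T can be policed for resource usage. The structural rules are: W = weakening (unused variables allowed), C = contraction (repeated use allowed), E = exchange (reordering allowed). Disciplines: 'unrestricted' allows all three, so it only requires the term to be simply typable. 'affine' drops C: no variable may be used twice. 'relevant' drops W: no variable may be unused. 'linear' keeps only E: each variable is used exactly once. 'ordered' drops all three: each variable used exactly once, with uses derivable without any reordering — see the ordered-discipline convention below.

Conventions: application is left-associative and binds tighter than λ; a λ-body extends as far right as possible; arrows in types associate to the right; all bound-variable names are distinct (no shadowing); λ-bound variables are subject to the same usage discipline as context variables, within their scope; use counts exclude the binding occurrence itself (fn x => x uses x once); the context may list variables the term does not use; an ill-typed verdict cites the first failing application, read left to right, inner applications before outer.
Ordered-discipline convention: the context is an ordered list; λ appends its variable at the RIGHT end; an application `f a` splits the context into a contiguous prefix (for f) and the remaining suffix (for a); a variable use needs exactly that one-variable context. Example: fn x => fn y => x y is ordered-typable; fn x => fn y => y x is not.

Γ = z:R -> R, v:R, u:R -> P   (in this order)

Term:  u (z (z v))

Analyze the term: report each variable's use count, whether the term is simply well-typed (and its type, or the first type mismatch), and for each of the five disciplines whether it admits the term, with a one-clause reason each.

use counts: z: 2, v: 1, u: 1
use order (left to right): u, z, z, v
typing: well-typed at P
ordered: ✗ — z ×2 used more than once (contraction)
linear: ✗ — z ×2 used more than once (contraction)
affine: ✗ — z ×2 used more than once (contraction)
relevant: ✓ — at least one use each (z, v, u)
unrestricted: ✓ — typability at P is all that's needed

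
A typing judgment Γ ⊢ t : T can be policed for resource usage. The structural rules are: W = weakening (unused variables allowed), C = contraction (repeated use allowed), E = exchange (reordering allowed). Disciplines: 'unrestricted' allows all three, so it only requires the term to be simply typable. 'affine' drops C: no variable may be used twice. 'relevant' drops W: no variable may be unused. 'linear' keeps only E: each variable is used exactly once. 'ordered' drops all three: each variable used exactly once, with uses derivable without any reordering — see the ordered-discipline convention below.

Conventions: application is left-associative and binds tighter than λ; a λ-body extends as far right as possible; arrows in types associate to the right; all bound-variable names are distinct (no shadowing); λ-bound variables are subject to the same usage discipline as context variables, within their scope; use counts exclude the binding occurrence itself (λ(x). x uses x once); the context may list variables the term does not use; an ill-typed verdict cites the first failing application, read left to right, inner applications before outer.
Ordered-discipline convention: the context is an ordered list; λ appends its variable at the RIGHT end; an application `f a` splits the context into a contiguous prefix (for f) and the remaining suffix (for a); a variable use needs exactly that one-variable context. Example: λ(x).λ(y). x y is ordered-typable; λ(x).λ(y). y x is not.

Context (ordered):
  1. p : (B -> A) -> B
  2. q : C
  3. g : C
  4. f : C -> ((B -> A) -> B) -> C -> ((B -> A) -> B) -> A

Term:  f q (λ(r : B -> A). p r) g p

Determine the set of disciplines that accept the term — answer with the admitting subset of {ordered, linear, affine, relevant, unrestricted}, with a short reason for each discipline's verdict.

admitting disciplines: relevant, unrestricted
counts: p: 2, q: 1, g: 1, f: 1, r [bound]: 1
use order (left to right): f, q, p, r, g, p
typing: ✓ — A
ordered: ✗, repeated use of p ×2
linear: ✗, repeated use of p ×2
affine: ✗, repeated use of p ×2
relevant: ✓, every one of p, q, g, f, r appears
unrestricted: ✓, typability at A is all that's needed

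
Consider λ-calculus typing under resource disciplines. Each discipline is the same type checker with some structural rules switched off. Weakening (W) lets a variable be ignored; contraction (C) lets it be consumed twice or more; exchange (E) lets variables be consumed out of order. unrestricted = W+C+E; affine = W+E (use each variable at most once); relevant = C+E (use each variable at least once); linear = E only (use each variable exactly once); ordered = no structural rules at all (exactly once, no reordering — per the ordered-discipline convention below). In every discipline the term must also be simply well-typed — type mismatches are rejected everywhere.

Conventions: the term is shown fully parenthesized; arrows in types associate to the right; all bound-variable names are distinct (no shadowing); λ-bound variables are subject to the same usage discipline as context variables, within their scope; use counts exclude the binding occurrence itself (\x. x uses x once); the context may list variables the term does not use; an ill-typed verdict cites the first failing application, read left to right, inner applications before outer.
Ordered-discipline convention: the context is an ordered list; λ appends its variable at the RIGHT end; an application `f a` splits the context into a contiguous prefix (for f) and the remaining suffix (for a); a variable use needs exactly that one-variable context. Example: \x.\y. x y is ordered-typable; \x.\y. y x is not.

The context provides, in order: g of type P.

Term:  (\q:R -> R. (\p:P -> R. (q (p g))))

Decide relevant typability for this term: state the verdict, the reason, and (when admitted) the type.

yes — every one of g, q, p appears; term : (R -> R) -> (P -> R) -> R
usage: g: 1×; q (λ-bound): 1×; p (λ-bound): 1×
left-to-right use order: q, p, g
typing: well-typed — term : (R -> R) -> (P -> R) -> R
summary: ordered ✗; linear ✓; affine ✓; relevant ✓; unrestricted ✓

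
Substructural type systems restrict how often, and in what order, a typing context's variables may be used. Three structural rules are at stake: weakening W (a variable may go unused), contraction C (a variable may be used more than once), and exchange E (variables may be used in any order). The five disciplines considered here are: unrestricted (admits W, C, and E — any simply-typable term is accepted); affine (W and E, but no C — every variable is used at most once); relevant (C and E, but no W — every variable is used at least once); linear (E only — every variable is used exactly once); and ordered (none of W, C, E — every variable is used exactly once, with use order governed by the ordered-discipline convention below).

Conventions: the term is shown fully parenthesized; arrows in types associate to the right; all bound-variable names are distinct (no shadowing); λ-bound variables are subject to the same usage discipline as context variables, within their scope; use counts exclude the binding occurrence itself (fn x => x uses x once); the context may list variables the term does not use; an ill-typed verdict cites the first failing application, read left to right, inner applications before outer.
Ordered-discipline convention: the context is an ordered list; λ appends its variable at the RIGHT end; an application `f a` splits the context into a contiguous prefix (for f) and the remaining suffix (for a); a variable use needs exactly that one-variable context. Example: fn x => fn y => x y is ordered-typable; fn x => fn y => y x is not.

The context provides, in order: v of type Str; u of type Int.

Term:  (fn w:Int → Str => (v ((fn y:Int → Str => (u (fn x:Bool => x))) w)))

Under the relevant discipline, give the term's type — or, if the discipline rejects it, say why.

not well-typed under relevant — not simply typable
variable uses: v ×1; u ×1; w [bound] ×1; y [bound] ×0; x [bound] ×1
uses in reading order: v, u, x, w
typing: ill-typed: applying a non-function (Int)
all disciplines: ordered ✗ | linear ✗ | affine ✗ | relevant ✗ | unrestricted ✗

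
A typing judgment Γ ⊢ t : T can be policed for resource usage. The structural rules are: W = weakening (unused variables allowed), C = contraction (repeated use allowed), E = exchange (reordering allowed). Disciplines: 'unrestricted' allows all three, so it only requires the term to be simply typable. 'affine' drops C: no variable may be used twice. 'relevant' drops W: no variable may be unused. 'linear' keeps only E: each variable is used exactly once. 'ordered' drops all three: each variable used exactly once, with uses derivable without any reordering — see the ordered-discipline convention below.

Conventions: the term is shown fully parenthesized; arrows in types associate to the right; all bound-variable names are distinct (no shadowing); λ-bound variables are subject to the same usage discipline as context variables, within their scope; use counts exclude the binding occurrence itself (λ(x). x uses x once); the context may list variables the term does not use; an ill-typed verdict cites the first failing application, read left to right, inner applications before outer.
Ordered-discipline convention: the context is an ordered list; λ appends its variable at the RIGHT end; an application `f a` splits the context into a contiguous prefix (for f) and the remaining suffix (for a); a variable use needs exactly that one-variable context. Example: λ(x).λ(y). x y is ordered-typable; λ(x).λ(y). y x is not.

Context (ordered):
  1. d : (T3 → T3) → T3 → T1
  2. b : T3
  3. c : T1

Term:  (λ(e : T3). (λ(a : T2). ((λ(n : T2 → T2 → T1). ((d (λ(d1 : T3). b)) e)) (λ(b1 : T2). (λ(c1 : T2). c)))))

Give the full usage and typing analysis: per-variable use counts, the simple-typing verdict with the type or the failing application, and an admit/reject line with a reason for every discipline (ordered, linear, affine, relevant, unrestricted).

usage: d=1, b=1, c=1, e (bound)=1, a (bound)=0, n (bound)=0, d1 (bound)=0, b1 (bound)=0, c1 (bound)=0
uses in reading order: d, b, e, c
typing: well-typed at T3 → T2 → T1
ordered ✗ (a, n, d1, b1, c1 left unused)
linear ✗ (a, n, d1, b1, c1 left unused)
affine ✓ (d, b, c, e, a, n, d1, b1, c1: no repeats, contraction unneeded)
relevant ✗ (a, n, d1, b1, c1 left unused)
unrestricted ✓ (simply typable at T3 → T2 → T1; W, C, E all held)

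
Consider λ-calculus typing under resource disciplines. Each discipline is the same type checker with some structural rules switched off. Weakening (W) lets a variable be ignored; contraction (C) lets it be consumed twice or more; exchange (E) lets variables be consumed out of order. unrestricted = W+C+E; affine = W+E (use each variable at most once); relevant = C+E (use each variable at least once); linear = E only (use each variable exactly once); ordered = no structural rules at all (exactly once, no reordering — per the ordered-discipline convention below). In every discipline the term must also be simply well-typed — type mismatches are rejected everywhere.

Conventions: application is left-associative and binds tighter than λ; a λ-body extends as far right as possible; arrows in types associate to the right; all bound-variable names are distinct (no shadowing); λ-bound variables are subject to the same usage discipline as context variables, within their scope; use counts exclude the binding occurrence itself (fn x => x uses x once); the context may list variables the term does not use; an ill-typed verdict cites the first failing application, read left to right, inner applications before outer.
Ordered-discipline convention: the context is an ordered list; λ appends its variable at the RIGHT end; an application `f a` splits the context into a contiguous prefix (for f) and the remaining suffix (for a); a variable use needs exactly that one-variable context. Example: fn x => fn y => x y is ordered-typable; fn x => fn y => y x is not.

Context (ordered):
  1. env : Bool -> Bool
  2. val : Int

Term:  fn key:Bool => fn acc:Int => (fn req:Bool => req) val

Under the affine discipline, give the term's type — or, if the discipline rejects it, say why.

not well-typed under affine — the type mismatch rejects it
counts: env: 0×; val: 1×; key [bound]: 0×; acc [bound]: 0×; req [bound]: 1×
left-to-right use order: req, val
typing: ill-typed: an application expects Bool but receives Int
per-discipline verdicts: ordered ✗ | linear ✗ | affine ✗ | relevant ✗ | unrestricted ✗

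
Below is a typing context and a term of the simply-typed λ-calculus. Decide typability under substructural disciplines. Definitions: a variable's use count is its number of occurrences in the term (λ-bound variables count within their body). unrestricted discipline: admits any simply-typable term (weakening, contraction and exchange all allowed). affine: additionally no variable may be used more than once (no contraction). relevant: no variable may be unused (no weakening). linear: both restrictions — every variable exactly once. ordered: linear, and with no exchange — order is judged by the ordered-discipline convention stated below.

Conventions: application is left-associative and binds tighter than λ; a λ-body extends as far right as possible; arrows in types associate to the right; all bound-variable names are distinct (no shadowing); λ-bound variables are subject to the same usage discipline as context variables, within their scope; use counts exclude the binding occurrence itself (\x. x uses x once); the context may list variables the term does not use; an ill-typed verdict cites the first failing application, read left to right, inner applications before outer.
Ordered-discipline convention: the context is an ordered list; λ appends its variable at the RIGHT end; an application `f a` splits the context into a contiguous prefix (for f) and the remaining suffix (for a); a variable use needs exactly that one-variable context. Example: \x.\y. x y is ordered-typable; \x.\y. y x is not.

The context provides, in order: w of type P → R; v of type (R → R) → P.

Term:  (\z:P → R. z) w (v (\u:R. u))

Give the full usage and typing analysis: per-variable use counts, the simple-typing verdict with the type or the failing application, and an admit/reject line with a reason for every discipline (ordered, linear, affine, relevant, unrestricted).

counts: w: 1×; v: 1×; z [bound]: 1×; u [bound]: 1×
uses in reading order: z, w, v, u
typing: ✓ — R
ordered ✓ (one use each (w, v, z, u); ordered split holds)
linear ✓ (each of w, v, z, u used exactly once)
affine ✓ (none of w, v, z, u used more than once)
relevant ✓ (none of w, v, z, u goes unused)
unrestricted ✓ (simply typable at R; W, C, E all held)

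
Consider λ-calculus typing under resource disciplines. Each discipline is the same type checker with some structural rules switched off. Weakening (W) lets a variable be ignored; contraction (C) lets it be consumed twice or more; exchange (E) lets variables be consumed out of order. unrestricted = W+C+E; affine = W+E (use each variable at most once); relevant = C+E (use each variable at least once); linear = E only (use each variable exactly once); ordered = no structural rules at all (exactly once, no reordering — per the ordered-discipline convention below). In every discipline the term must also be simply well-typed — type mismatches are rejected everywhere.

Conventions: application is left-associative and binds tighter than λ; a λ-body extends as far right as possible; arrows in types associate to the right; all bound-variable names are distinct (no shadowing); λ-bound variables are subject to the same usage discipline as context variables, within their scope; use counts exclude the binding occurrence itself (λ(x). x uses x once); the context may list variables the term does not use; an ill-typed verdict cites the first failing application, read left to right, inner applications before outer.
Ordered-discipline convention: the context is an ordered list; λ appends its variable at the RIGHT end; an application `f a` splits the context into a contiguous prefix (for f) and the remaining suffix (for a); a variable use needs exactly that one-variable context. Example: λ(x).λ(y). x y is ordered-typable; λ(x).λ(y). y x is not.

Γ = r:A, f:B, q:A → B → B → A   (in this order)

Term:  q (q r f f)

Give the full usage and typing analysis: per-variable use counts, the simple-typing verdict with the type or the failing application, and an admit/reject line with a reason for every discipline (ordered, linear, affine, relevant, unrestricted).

use counts: r: 1; f: 2; q: 2
left-to-right use order: q, q, r, f, f
typing: ✓ — B → B → A
ordered: ✗ — repeated use of f ×2, q ×2
linear: ✗ — repeated use of f ×2, q ×2
affine: ✗ — repeated use of f ×2, q ×2
relevant: ✓ — at least one use each (r, f, q)
unrestricted: ✓ — type-checks (B → B → A) and nothing is barred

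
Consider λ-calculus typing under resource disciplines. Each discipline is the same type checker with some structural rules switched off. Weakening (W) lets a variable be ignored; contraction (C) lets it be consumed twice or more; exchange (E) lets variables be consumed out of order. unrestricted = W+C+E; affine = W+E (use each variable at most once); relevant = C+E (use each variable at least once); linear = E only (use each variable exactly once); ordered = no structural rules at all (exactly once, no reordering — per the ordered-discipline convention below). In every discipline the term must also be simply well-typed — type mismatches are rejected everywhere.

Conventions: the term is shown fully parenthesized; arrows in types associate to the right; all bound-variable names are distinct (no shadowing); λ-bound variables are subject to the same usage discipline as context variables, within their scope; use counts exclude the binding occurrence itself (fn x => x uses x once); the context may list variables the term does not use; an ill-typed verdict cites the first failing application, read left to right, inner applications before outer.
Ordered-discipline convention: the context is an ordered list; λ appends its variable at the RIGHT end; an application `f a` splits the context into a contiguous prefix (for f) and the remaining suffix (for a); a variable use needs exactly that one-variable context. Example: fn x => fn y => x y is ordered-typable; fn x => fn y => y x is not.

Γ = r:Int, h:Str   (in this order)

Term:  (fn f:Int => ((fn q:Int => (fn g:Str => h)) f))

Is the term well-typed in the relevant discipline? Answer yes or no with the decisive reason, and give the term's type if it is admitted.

no — unused: r, q, g — weakening required
counts: r ×0, h ×1, f (λ-bound) ×1, q (λ-bound) ×0, g (λ-bound) ×0
order of uses: h, f
typing: well-typed — term : Int → Str → Str
all disciplines: ordered ✗ · linear ✗ · affine ✓ · relevant ✗ · unrestricted ✓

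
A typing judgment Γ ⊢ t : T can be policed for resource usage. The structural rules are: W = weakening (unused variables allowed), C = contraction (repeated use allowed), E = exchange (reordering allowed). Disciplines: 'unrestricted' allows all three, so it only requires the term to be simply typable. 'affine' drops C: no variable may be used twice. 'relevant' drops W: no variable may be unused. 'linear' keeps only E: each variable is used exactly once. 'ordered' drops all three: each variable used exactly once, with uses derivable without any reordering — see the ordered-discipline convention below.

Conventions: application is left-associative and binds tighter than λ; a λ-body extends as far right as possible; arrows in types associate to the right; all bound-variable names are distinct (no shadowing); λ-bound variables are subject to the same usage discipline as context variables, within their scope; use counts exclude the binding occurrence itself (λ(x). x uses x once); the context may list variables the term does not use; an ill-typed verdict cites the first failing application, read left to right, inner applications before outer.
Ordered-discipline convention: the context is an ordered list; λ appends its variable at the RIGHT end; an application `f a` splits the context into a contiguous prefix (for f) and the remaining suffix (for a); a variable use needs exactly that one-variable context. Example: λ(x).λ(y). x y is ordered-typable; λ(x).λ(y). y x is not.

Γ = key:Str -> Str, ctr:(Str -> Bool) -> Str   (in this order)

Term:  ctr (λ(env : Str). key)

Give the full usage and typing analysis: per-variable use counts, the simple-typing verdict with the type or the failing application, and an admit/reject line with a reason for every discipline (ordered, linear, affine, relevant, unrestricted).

variable uses: key: 1×; ctr: 1×; env (bound): 0×
use order (left to right): ctr, key
typing: ill-typed: argument of type Str -> Str -> Str where Str -> Bool is required
ordered: ✗, a type mismatch blocks all five
linear: ✗, the type mismatch rejects it
affine: ✗, not simply typable
relevant: ✗, fails simple typing
unrestricted: ✗, a type mismatch blocks all five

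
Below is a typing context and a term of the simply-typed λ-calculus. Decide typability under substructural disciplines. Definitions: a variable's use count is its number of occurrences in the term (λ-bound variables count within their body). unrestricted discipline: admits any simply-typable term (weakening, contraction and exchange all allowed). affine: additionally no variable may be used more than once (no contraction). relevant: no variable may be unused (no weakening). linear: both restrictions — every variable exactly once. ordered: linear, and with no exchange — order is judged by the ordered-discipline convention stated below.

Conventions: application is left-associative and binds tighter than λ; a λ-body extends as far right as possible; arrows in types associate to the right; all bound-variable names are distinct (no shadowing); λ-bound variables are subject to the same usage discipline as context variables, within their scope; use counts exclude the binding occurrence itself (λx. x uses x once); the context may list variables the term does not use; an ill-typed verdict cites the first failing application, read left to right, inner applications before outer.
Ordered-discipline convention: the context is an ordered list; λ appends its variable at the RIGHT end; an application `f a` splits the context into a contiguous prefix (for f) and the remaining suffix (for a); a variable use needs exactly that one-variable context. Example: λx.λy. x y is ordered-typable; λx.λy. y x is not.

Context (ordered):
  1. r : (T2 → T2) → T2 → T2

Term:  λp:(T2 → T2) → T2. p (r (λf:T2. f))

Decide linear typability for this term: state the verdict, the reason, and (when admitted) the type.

yes — exactly-once usage across r, p, f; term : ((T2 → T2) → T2) → T2
counts: r: 1; p (bound): 1; f (bound): 1
use order (left to right): p, r, f
typing: well-typed — term : ((T2 → T2) → T2) → T2
summary: ordered ✗ | linear ✓ | affine ✓ | relevant ✓ | unrestricted ✓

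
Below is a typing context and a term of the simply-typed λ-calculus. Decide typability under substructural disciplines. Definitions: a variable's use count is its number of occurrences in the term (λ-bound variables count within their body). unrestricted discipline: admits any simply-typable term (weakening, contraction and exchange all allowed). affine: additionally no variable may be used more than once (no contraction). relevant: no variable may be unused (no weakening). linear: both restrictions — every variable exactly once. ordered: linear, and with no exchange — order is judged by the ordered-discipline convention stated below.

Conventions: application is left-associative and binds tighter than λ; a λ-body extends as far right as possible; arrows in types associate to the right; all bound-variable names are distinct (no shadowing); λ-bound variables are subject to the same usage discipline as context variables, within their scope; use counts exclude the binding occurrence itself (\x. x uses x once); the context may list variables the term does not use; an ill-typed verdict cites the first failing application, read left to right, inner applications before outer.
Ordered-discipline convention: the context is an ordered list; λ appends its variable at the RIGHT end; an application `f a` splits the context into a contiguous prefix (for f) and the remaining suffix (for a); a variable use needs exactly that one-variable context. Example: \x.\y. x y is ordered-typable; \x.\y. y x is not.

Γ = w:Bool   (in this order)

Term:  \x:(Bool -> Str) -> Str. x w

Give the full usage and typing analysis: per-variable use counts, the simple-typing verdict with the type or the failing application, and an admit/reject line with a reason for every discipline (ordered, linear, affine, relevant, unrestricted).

usage: w: 1×; x (bound): 1×
uses in reading order: x, w
typing: ill-typed: a function awaiting Bool -> Str gets Bool
ordered ✗ (not simply typable)
linear ✗ (fails simple typing)
affine ✗ (a type mismatch blocks all five)
relevant ✗ (the type mismatch rejects it)
unrestricted ✗ (not simply typable)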